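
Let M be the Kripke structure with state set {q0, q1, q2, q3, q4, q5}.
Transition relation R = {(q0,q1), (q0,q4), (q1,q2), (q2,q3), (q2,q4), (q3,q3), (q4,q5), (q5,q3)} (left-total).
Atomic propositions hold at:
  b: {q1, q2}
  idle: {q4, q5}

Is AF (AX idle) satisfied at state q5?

No

Sat(AX idle) = {s : every successor in {q4, q5}} = {q4}
AF (AX idle): least fixpoint, start Z0 = {q4}, add states with every successor in Z. Already a fixed point.
Sat(AF (AX idle)) = {q4}
q5 ∉ Sat(AF (AX idle)) = {q4}, so the formula does not hold at q5.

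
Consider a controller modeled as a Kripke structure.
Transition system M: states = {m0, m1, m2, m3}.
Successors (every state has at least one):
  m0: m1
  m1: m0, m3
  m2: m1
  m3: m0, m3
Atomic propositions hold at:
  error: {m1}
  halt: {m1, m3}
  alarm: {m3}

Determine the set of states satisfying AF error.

{m0, m1, m2}

AF error: least fixpoint, start Z0 = {m1}, add states with every successor in Z. Z1 = {m0, m1, m2}; fixed.
Sat(AF error) = {m0, m1, m2}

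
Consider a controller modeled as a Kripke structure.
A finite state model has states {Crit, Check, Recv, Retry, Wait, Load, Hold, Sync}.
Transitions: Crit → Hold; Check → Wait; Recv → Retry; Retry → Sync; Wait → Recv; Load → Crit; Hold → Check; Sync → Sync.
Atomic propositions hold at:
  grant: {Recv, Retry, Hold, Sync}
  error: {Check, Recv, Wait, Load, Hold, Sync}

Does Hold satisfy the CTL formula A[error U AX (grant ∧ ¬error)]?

Sat(¬error) = {Crit, Retry}
Sat(grant ∧ ¬error) = {Retry}
Sat(AX (grant ∧ ¬error)) = {s : every successor in {Retry}} = {Recv}
A[error U AX (grant ∧ ¬error)]: least fixpoint, start Z0 = Sat(AX (grant ∧ ¬error)) = {Recv}, add states in Sat(error) with every successor in Z. Z1 = {Recv, Wait}; Z2 = {Check, Recv, Wait}; Z3 = {Check, Recv, Wait, Hold}; fixed.
Sat(A[error U AX (grant ∧ ¬error)]) = {Check, Recv, Wait, Hold}
Hold ∈ Sat(A[error U AX (grant ∧ ¬error)]) = {Check, Recv, Wait, Hold}, so the formula holds at Hold.

Yes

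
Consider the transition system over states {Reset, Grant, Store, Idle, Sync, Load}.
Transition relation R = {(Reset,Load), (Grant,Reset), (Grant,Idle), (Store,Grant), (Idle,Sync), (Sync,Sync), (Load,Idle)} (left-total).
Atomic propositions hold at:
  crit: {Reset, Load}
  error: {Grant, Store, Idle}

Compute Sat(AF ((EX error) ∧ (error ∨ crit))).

Sat(EX error) = {s : some successor in {Grant, Store, Idle}} = {Grant, Store, Load}
Sat(error ∨ crit) = {Reset, Grant, Store, Idle, Load}
Sat((EX error) ∧ (error ∨ crit)) = {Grant, Store, Load}
AF ((EX error) ∧ (error ∨ crit)): least fixpoint, start Z0 = {Grant, Store, Load}, add states with every successor in Z. Z1 = {Reset, Grant, Store, Load}; fixed.
Sat(AF ((EX error) ∧ (error ∨ crit))) = {Reset, Grant, Store, Load}

{Reset, Grant, Store, Load}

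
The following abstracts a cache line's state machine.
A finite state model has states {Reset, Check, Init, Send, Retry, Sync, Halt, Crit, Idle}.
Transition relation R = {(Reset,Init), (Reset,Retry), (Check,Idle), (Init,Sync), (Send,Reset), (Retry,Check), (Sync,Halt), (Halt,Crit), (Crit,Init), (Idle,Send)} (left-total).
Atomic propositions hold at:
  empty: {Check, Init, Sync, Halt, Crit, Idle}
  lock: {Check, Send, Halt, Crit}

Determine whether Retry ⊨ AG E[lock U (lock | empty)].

Sat(lock | empty) = {Check, Init, Send, Sync, Halt, Crit, Idle}
E[lock U (lock | empty)]: least fixpoint, start Z0 = Sat((lock | empty)) = {Check, Init, Send, Sync, Halt, Crit, Idle}, add states in Sat(lock) with some successor in Z. Already a fixed point.
Sat(E[lock U (lock | empty)]) = {Check, Init, Send, Sync, Halt, Crit, Idle}
AG E[lock U (lock | empty)]: greatest fixpoint, start Z0 = {Check, Init, Send, Sync, Halt, Crit, Idle}, keep only states in Sat with every successor in Z. Z1 = {Check, Init, Sync, Halt, Crit, Idle}; Z2 = {Check, Init, Sync, Halt, Crit}; Z3 = {Init, Sync, Halt, Crit}; fixed.
Sat(AG E[lock U (lock | empty)]) = {Init, Sync, Halt, Crit}
Retry ∉ Sat(AG E[lock U (lock | empty)]) = {Init, Sync, Halt, Crit}, so the formula does not hold at Retry.

No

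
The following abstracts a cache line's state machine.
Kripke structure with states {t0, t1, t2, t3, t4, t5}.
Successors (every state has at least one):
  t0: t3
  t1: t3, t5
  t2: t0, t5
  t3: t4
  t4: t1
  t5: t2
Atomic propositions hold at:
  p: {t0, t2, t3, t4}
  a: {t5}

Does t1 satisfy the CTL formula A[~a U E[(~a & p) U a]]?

Sat(~a) = {t0, t1, t2, t3, t4}
Sat(~a & p) = {t0, t2, t3, t4}
E[(~a & p) U a]: least fixpoint, start Z0 = Sat(a) = {t5}, add states in Sat(~a & p) with some successor in Z. Z1 = {t2, t5}; fixed.
Sat(E[(~a & p) U a]) = {t2, t5}
A[~a U E[(~a & p) U a]]: least fixpoint, start Z0 = Sat(E[(~a & p) U a]) = {t2, t5}, add states in Sat(~a) with every successor in Z. Already a fixed point.
Sat(A[~a U E[(~a & p) U a]]) = {t2, t5}
t1 ∉ Sat(A[~a U E[(~a & p) U a]]) = {t2, t5}, so the formula does not hold at t1.

No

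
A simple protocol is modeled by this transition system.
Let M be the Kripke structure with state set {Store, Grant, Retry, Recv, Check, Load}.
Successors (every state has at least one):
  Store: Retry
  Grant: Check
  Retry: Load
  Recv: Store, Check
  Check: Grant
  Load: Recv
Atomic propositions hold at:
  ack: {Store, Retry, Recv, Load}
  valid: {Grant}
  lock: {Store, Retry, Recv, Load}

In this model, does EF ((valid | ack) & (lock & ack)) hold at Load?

Yes

Sat(valid | ack) = {Store, Grant, Retry, Recv, Load}
Sat(lock & ack) = {Store, Retry, Recv, Load}
Sat((valid | ack) & (lock & ack)) = {Store, Retry, Recv, Load}
EF ((valid | ack) & (lock & ack)): least fixpoint, start Z0 = {Store, Retry, Recv, Load}, add states with some successor in Z. Already a fixed point.
Sat(EF ((valid | ack) & (lock & ack))) = {Store, Retry, Recv, Load}
Load ∈ Sat(EF ((valid | ack) & (lock & ack))) = {Store, Retry, Recv, Load}, so the formula holds at Load.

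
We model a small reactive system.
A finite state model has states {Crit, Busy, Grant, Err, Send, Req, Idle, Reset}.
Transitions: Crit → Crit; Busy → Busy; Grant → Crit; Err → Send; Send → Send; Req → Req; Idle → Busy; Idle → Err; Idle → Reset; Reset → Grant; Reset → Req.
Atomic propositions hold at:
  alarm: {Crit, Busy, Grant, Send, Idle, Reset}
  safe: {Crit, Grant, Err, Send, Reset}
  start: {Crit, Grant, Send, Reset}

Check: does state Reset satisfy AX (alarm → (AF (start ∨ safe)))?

Sat(start ∨ safe) = {Crit, Grant, Err, Send, Reset}
AF (start ∨ safe): least fixpoint, start Z0 = {Crit, Grant, Err, Send, Reset}, add states with every successor in Z. Already a fixed point.
Sat(AF (start ∨ safe)) = {Crit, Grant, Err, Send, Reset}
Sat(alarm → (AF (start ∨ safe))) = {Crit, Grant, Err, Send, Req, Reset}
Sat(AX (alarm → (AF (start ∨ safe)))) = {s : every successor in {Crit, Grant, Err, Send, Req, Reset}} = {Crit, Grant, Err, Send, Req, Reset}
Reset ∈ Sat(AX (alarm → (AF (start ∨ safe)))) = {Crit, Grant, Err, Send, Req, Reset}, so the formula holds at Reset.

Yes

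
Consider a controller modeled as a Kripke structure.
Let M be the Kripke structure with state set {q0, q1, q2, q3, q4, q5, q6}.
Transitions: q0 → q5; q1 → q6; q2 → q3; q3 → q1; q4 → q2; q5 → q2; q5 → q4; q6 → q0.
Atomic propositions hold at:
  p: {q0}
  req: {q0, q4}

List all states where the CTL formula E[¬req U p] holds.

{q0, q1, q2, q3, q5, q6}

Sat(¬req) = {q1, q2, q3, q5, q6}
E[¬req U p]: least fixpoint, start Z0 = Sat(p) = {q0}, add states in Sat(¬req) with some successor in Z. Z1 = {q0, q6}; Z2 = {q0, q1, q6}; Z3 = {q0, q1, q3, q6}; Z4 = {q0, q1, q2, q3, q6}; Z5 = {q0, q1, q2, q3, q5, q6}; fixed.
Sat(E[¬req U p]) = {q0, q1, q2, q3, q5, q6}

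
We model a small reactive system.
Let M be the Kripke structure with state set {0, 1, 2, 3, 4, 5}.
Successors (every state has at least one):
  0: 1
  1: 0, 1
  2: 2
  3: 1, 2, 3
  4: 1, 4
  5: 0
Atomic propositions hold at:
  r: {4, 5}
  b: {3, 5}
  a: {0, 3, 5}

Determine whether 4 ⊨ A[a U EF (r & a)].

No

Sat(r & a) = {5}
EF (r & a): least fixpoint, start Z0 = {5}, add states with some successor in Z. Already a fixed point.
Sat(EF (r & a)) = {5}
A[a U EF (r & a)]: least fixpoint, start Z0 = Sat(EF (r & a)) = {5}, add states in Sat(a) with every successor in Z. Already a fixed point.
Sat(A[a U EF (r & a)]) = {5}
4 ∉ Sat(A[a U EF (r & a)]) = {5}, so the formula does not hold at 4.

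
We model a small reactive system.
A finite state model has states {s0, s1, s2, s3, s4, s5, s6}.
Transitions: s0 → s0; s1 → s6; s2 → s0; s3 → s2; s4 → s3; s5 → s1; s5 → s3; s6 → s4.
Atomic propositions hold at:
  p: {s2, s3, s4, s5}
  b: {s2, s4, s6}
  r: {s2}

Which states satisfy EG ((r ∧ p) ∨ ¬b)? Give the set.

{s0, s2, s3, s5}

Sat(r ∧ p) = {s2}
Sat(¬b) = {s0, s1, s3, s5}
Sat((r ∧ p) ∨ ¬b) = {s0, s1, s2, s3, s5}
EG ((r ∧ p) ∨ ¬b): greatest fixpoint, start Z0 = {s0, s1, s2, s3, s5}, keep only states in Sat with some successor in Z. Z1 = {s0, s2, s3, s5}; fixed.
Sat(EG ((r ∧ p) ∨ ¬b)) = {s0, s2, s3, s5}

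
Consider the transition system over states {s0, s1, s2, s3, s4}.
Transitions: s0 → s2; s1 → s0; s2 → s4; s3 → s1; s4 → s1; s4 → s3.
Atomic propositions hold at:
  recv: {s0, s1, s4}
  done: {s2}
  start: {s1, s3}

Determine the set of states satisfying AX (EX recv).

{s0, s2, s3, s4}

Sat(EX recv) = {s : some successor in {s0, s1, s4}} = {s1, s2, s3, s4}
Sat(AX (EX recv)) = {s : every successor in {s1, s2, s3, s4}} = {s0, s2, s3, s4}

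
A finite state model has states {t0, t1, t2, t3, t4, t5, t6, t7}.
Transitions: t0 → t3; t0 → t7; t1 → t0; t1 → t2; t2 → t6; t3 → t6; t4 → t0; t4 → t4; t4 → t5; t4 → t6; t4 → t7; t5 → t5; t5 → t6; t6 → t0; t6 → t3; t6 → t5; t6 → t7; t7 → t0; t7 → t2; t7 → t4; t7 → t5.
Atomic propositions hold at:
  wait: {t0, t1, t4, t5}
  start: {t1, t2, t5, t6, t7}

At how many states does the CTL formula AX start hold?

3

Sat(AX start) = {s : every successor in {t1, t2, t5, t6, t7}} = {t2, t3, t5}
|Sat(AX start)| = |{t2, t3, t5}| = 3.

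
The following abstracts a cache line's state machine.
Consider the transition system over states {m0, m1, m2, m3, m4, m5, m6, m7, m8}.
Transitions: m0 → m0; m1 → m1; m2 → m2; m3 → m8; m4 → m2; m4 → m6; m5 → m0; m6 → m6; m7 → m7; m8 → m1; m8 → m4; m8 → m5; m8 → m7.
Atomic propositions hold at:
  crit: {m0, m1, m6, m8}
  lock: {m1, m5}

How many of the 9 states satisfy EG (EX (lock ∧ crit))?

Sat(lock ∧ crit) = {m1}
Sat(EX (lock ∧ crit)) = {s : some successor in {m1}} = {m1, m8}
EG (EX (lock ∧ crit)): greatest fixpoint, start Z0 = {m1, m8}, keep only states in Sat with some successor in Z. Already a fixed point.
Sat(EG (EX (lock ∧ crit))) = {m1, m8}
|Sat(EG (EX (lock ∧ crit)))| = |{m1, m8}| = 2.

2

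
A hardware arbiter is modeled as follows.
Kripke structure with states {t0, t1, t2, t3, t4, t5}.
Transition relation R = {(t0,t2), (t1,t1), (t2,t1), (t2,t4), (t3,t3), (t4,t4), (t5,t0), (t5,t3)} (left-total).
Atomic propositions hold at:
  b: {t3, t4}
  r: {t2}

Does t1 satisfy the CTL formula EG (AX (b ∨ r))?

Sat(b ∨ r) = {t2, t3, t4}
Sat(AX (b ∨ r)) = {s : every successor in {t2, t3, t4}} = {t0, t3, t4}
EG (AX (b ∨ r)): greatest fixpoint, start Z0 = {t0, t3, t4}, keep only states in Sat with some successor in Z. Z1 = {t3, t4}; fixed.
Sat(EG (AX (b ∨ r))) = {t3, t4}
t1 ∉ Sat(EG (AX (b ∨ r))) = {t3, t4}, so the formula does not hold at t1.

No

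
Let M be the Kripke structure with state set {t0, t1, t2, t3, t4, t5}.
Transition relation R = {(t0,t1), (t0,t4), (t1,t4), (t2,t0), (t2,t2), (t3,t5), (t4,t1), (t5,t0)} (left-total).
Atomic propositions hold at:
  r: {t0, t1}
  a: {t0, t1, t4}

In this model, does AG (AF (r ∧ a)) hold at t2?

No

Sat(r ∧ a) = {t0, t1}
AF (r ∧ a): least fixpoint, start Z0 = {t0, t1}, add states with every successor in Z. Z1 = {t0, t1, t4, t5}; Z2 = {t0, t1, t3, t4, t5}; fixed.
Sat(AF (r ∧ a)) = {t0, t1, t3, t4, t5}
AG (AF (r ∧ a)): greatest fixpoint, start Z0 = {t0, t1, t3, t4, t5}, keep only states in Sat with every successor in Z. Already a fixed point.
Sat(AG (AF (r ∧ a))) = {t0, t1, t3, t4, t5}
t2 ∉ Sat(AG (AF (r ∧ a))) = {t0, t1, t3, t4, t5}, so the formula does not hold at t2.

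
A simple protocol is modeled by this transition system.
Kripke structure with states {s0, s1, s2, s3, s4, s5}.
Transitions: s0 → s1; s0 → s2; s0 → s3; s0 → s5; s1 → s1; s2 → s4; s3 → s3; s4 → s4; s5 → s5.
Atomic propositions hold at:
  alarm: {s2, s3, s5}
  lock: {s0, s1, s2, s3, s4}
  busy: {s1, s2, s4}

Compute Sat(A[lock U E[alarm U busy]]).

{s1, s2, s4}

E[alarm U busy]: least fixpoint, start Z0 = Sat(busy) = {s1, s2, s4}, add states in Sat(alarm) with some successor in Z. Already a fixed point.
Sat(E[alarm U busy]) = {s1, s2, s4}
A[lock U E[alarm U busy]]: least fixpoint, start Z0 = Sat(E[alarm U busy]) = {s1, s2, s4}, add states in Sat(lock) with every successor in Z. Already a fixed point.
Sat(A[lock U E[alarm U busy]]) = {s1, s2, s4}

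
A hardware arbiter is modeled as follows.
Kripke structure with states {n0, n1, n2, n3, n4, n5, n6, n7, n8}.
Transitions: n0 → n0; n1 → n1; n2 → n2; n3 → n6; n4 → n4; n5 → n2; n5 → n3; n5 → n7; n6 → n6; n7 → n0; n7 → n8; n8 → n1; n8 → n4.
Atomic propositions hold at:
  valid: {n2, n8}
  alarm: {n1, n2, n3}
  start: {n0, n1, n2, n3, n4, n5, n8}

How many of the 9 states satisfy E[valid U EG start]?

6

EG start: greatest fixpoint, start Z0 = {n0, n1, n2, n3, n4, n5, n8}, keep only states in Sat with some successor in Z. Z1 = {n0, n1, n2, n4, n5, n8}; fixed.
Sat(EG start) = {n0, n1, n2, n4, n5, n8}
E[valid U EG start]: least fixpoint, start Z0 = Sat(EG start) = {n0, n1, n2, n4, n5, n8}, add states in Sat(valid) with some successor in Z. Already a fixed point.
Sat(E[valid U EG start]) = {n0, n1, n2, n4, n5, n8}
|Sat(E[valid U EG start])| = |{n0, n1, n2, n4, n5, n8}| = 6.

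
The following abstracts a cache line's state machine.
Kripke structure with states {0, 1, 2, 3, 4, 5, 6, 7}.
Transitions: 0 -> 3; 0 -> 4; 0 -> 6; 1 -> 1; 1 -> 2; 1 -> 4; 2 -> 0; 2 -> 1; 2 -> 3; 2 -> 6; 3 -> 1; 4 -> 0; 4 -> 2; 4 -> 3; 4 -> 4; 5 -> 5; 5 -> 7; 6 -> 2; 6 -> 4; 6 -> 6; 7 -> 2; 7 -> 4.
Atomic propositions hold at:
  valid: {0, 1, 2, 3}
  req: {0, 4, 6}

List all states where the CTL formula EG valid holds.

EG valid: greatest fixpoint, start Z0 = {0, 1, 2, 3}, keep only states in Sat with some successor in Z. Already a fixed point.
Sat(EG valid) = {0, 1, 2, 3}

{0, 1, 2, 3}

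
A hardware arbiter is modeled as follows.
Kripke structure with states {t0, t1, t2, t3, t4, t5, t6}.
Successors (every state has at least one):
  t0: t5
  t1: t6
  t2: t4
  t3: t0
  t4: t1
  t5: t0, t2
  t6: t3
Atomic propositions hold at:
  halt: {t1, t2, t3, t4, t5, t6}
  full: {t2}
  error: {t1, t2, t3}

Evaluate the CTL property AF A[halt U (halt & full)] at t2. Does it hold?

Yes

Sat(halt & full) = {t2}
A[halt U (halt & full)]: least fixpoint, start Z0 = Sat((halt & full)) = {t2}, add states in Sat(halt) with every successor in Z. Already a fixed point.
Sat(A[halt U (halt & full)]) = {t2}
AF A[halt U (halt & full)]: least fixpoint, start Z0 = {t2}, add states with every successor in Z. Already a fixed point.
Sat(AF A[halt U (halt & full)]) = {t2}
t2 ∈ Sat(AF A[halt U (halt & full)]) = {t2}, so the formula holds at t2.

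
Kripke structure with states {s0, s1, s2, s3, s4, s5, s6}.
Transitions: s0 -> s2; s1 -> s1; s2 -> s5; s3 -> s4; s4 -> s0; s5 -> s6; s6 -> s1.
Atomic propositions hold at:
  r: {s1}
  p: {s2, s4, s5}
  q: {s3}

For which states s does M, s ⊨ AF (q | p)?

Sat(q | p) = {s2, s3, s4, s5}
AF (q | p): least fixpoint, start Z0 = {s2, s3, s4, s5}, add states with every successor in Z. Z1 = {s0, s2, s3, s4, s5}; fixed.
Sat(AF (q | p)) = {s0, s2, s3, s4, s5}

{s0, s2, s3, s4, s5}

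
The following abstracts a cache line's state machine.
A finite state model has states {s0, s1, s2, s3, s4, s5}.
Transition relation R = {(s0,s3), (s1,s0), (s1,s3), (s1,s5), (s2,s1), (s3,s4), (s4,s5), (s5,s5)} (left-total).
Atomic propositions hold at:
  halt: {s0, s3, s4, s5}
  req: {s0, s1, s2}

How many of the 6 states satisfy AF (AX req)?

Sat(AX req) = {s : every successor in {s0, s1, s2}} = {s2}
AF (AX req): least fixpoint, start Z0 = {s2}, add states with every successor in Z. Already a fixed point.
Sat(AF (AX req)) = {s2}
|Sat(AF (AX req))| = |{s2}| = 1.

1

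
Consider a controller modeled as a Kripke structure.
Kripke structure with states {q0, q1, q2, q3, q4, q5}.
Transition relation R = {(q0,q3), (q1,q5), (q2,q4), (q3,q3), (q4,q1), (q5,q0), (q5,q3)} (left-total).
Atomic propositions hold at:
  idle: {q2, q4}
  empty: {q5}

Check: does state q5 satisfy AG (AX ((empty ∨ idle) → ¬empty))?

Yes

Sat(empty ∨ idle) = {q2, q4, q5}
Sat(¬empty) = {q0, q1, q2, q3, q4}
Sat((empty ∨ idle) → ¬empty) = {q0, q1, q2, q3, q4}
Sat(AX ((empty ∨ idle) → ¬empty)) = {s : every successor in {q0, q1, q2, q3, q4}} = {q0, q2, q3, q4, q5}
AG (AX ((empty ∨ idle) → ¬empty)): greatest fixpoint, start Z0 = {q0, q2, q3, q4, q5}, keep only states in Sat with every successor in Z. Z1 = {q0, q2, q3, q5}; Z2 = {q0, q3, q5}; fixed.
Sat(AG (AX ((empty ∨ idle) → ¬empty))) = {q0, q3, q5}
q5 ∈ Sat(AG (AX ((empty ∨ idle) → ¬empty))) = {q0, q3, q5}, so the formula holds at q5.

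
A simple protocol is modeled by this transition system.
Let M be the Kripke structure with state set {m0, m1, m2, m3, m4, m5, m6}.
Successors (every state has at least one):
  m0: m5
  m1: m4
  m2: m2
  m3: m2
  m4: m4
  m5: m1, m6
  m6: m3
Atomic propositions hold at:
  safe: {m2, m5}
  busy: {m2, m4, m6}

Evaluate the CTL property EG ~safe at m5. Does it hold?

No

Sat(~safe) = {m0, m1, m3, m4, m6}
EG ~safe: greatest fixpoint, start Z0 = {m0, m1, m3, m4, m6}, keep only states in Sat with some successor in Z. Z1 = {m1, m4, m6}; Z2 = {m1, m4}; fixed.
Sat(EG ~safe) = {m1, m4}
m5 ∉ Sat(EG ~safe) = {m1, m4}, so the formula does not hold at m5.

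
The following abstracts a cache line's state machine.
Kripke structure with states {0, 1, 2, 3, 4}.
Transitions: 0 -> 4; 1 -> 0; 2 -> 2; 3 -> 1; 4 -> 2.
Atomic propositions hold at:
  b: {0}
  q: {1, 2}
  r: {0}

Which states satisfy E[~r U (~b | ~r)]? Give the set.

Sat(~r) = {1, 2, 3, 4}
Sat(~b) = {1, 2, 3, 4}
Sat(~b | ~r) = {1, 2, 3, 4}
E[~r U (~b | ~r)]: least fixpoint, start Z0 = Sat((~b | ~r)) = {1, 2, 3, 4}, add states in Sat(~r) with some successor in Z. Already a fixed point.
Sat(E[~r U (~b | ~r)]) = {1, 2, 3, 4}

{1, 2, 3, 4}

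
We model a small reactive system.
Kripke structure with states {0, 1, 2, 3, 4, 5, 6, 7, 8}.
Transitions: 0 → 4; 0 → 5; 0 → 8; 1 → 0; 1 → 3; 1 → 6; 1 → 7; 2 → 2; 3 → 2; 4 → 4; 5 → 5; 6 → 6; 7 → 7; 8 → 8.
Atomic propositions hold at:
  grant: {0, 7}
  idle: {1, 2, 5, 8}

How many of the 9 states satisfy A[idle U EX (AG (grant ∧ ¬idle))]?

2

Sat(¬idle) = {0, 3, 4, 6, 7}
Sat(grant ∧ ¬idle) = {0, 7}
AG (grant ∧ ¬idle): greatest fixpoint, start Z0 = {0, 7}, keep only states in Sat with every successor in Z. Z1 = {7}; fixed.
Sat(AG (grant ∧ ¬idle)) = {7}
Sat(EX (AG (grant ∧ ¬idle))) = {s : some successor in {7}} = {1, 7}
A[idle U EX (AG (grant ∧ ¬idle))]: least fixpoint, start Z0 = Sat(EX (AG (grant ∧ ¬idle))) = {1, 7}, add states in Sat(idle) with every successor in Z. Already a fixed point.
Sat(A[idle U EX (AG (grant ∧ ¬idle))]) = {1, 7}
|Sat(A[idle U EX (AG (grant ∧ ¬idle))])| = |{1, 7}| = 2.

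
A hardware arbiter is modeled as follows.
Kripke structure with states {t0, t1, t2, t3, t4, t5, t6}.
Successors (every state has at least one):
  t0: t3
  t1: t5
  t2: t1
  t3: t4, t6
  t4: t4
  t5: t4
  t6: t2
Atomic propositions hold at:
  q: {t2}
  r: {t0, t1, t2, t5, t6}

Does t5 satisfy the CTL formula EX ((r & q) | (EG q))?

Sat(r & q) = {t2}
EG q: greatest fixpoint, start Z0 = {t2}, keep only states in Sat with some successor in Z. Z1 = ∅; fixed.
Sat(EG q) = ∅
Sat((r & q) | (EG q)) = {t2}
Sat(EX ((r & q) | (EG q))) = {s : some successor in {t2}} = {t6}
t5 ∉ Sat(EX ((r & q) | (EG q))) = {t6}, so the formula does not hold at t5.

No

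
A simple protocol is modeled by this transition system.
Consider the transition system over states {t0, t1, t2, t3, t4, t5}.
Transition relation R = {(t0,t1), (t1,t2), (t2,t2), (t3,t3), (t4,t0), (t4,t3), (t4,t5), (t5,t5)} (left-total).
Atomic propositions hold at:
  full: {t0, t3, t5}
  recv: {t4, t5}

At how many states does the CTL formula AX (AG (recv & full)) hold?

Sat(recv & full) = {t5}
AG (recv & full): greatest fixpoint, start Z0 = {t5}, keep only states in Sat with every successor in Z. Already a fixed point.
Sat(AG (recv & full)) = {t5}
Sat(AX (AG (recv & full))) = {s : every successor in {t5}} = {t5}
|Sat(AX (AG (recv & full)))| = |{t5}| = 1.

1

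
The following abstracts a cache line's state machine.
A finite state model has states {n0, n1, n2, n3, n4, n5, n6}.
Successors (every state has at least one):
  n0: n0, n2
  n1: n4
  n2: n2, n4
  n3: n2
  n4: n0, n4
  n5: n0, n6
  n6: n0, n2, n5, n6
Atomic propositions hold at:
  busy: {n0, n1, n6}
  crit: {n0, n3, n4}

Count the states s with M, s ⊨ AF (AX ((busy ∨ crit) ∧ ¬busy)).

1

Sat(busy ∨ crit) = {n0, n1, n3, n4, n6}
Sat(¬busy) = {n2, n3, n4, n5}
Sat((busy ∨ crit) ∧ ¬busy) = {n3, n4}
Sat(AX ((busy ∨ crit) ∧ ¬busy)) = {s : every successor in {n3, n4}} = {n1}
AF (AX ((busy ∨ crit) ∧ ¬busy)): least fixpoint, start Z0 = {n1}, add states with every successor in Z. Already a fixed point.
Sat(AF (AX ((busy ∨ crit) ∧ ¬busy))) = {n1}
|Sat(AF (AX ((busy ∨ crit) ∧ ¬busy)))| = |{n1}| = 1.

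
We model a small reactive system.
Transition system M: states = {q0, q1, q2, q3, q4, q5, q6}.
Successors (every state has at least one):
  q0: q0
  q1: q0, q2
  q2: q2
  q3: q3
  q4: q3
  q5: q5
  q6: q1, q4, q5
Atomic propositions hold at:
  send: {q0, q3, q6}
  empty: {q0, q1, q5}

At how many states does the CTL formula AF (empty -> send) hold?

6

Sat(empty -> send) = {q0, q2, q3, q4, q6}
AF (empty -> send): least fixpoint, start Z0 = {q0, q2, q3, q4, q6}, add states with every successor in Z. Z1 = {q0, q1, q2, q3, q4, q6}; fixed.
Sat(AF (empty -> send)) = {q0, q1, q2, q3, q4, q6}
|Sat(AF (empty -> send))| = |{q0, q1, q2, q3, q4, q6}| = 6.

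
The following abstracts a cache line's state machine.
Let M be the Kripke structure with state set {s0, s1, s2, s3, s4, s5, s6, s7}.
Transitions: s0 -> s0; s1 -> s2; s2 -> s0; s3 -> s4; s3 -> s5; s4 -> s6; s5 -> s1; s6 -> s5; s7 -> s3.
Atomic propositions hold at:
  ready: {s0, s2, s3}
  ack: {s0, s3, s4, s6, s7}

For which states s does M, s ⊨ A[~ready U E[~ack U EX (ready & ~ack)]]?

Sat(~ready) = {s1, s4, s5, s6, s7}
Sat(~ack) = {s1, s2, s5}
Sat(ready & ~ack) = {s2}
Sat(EX (ready & ~ack)) = {s : some successor in {s2}} = {s1}
E[~ack U EX (ready & ~ack)]: least fixpoint, start Z0 = Sat(EX (ready & ~ack)) = {s1}, add states in Sat(~ack) with some successor in Z. Z1 = {s1, s5}; fixed.
Sat(E[~ack U EX (ready & ~ack)]) = {s1, s5}
A[~ready U E[~ack U EX (ready & ~ack)]]: least fixpoint, start Z0 = Sat(E[~ack U EX (ready & ~ack)]) = {s1, s5}, add states in Sat(~ready) with every successor in Z. Z1 = {s1, s5, s6}; Z2 = {s1, s4, s5, s6}; fixed.
Sat(A[~ready U E[~ack U EX (ready & ~ack)]]) = {s1, s4, s5, s6}

{s1, s4, s5, s6}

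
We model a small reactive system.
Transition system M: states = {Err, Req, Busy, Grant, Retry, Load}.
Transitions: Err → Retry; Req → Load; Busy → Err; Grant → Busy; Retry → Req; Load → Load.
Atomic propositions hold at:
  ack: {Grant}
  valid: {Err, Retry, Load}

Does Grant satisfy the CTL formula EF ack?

EF ack: least fixpoint, start Z0 = {Grant}, add states with some successor in Z. Already a fixed point.
Sat(EF ack) = {Grant}
Grant ∈ Sat(EF ack) = {Grant}, so the formula holds at Grant.

Yes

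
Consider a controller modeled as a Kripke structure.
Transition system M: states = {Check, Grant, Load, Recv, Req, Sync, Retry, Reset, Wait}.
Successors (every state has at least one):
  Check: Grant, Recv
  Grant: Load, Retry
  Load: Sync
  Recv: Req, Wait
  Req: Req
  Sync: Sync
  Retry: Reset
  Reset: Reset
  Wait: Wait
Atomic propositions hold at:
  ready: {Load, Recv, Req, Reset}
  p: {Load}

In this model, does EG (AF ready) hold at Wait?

No

AF ready: least fixpoint, start Z0 = {Load, Recv, Req, Reset}, add states with every successor in Z. Z1 = {Load, Recv, Req, Retry, Reset}; Z2 = {Grant, Load, Recv, Req, Retry, Reset}; Z3 = {Check, Grant, Load, Recv, Req, Retry, Reset}; fixed.
Sat(AF ready) = {Check, Grant, Load, Recv, Req, Retry, Reset}
EG (AF ready): greatest fixpoint, start Z0 = {Check, Grant, Load, Recv, Req, Retry, Reset}, keep only states in Sat with some successor in Z. Z1 = {Check, Grant, Recv, Req, Retry, Reset}; fixed.
Sat(EG (AF ready)) = {Check, Grant, Recv, Req, Retry, Reset}
Wait ∉ Sat(EG (AF ready)) = {Check, Grant, Recv, Req, Retry, Reset}, so the formula does not hold at Wait.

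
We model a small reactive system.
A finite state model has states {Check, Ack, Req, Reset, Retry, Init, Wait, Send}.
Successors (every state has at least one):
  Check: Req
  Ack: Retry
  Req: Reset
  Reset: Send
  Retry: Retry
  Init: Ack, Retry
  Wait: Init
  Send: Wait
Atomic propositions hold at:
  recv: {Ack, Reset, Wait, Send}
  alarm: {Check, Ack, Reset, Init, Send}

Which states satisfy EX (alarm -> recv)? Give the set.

Sat(alarm -> recv) = {Ack, Req, Reset, Retry, Wait, Send}
Sat(EX (alarm -> recv)) = {s : some successor in {Ack, Req, Reset, Retry, Wait, Send}} = {Check, Ack, Req, Reset, Retry, Init, Send}

{Check, Ack, Req, Reset, Retry, Init, Send}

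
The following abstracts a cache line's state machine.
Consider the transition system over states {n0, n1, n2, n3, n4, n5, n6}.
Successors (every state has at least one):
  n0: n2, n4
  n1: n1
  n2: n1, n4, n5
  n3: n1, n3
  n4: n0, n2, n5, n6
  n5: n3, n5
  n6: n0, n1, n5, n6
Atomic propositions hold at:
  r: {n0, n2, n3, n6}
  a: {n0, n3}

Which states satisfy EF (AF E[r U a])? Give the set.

{n0, n2, n3, n4, n5, n6}

E[r U a]: least fixpoint, start Z0 = Sat(a) = {n0, n3}, add states in Sat(r) with some successor in Z. Z1 = {n0, n3, n6}; fixed.
Sat(E[r U a]) = {n0, n3, n6}
AF E[r U a]: least fixpoint, start Z0 = {n0, n3, n6}, add states with every successor in Z. Already a fixed point.
Sat(AF E[r U a]) = {n0, n3, n6}
EF (AF E[r U a]): least fixpoint, start Z0 = {n0, n3, n6}, add states with some successor in Z. Z1 = {n0, n3, n4, n5, n6}; Z2 = {n0, n2, n3, n4, n5, n6}; fixed.
Sat(EF (AF E[r U a])) = {n0, n2, n3, n4, n5, n6}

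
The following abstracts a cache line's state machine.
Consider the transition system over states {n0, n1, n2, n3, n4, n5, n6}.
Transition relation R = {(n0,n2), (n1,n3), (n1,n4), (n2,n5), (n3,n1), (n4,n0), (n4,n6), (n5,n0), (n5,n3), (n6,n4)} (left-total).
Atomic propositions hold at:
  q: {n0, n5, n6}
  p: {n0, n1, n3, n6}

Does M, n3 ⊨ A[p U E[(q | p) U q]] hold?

Sat(q | p) = {n0, n1, n3, n5, n6}
E[(q | p) U q]: least fixpoint, start Z0 = Sat(q) = {n0, n5, n6}, add states in Sat(q | p) with some successor in Z. Already a fixed point.
Sat(E[(q | p) U q]) = {n0, n5, n6}
A[p U E[(q | p) U q]]: least fixpoint, start Z0 = Sat(E[(q | p) U q]) = {n0, n5, n6}, add states in Sat(p) with every successor in Z. Already a fixed point.
Sat(A[p U E[(q | p) U q]]) = {n0, n5, n6}
n3 ∉ Sat(A[p U E[(q | p) U q]]) = {n0, n5, n6}, so the formula does not hold at n3.

No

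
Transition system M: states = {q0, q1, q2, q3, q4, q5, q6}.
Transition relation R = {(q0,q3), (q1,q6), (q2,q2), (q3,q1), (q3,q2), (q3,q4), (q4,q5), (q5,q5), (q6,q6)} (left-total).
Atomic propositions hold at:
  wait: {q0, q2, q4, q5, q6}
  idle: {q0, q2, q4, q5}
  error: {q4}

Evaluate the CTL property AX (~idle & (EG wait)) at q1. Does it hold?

Sat(~idle) = {q1, q3, q6}
EG wait: greatest fixpoint, start Z0 = {q0, q2, q4, q5, q6}, keep only states in Sat with some successor in Z. Z1 = {q2, q4, q5, q6}; fixed.
Sat(EG wait) = {q2, q4, q5, q6}
Sat(~idle & (EG wait)) = {q6}
Sat(AX (~idle & (EG wait))) = {s : every successor in {q6}} = {q1, q6}
q1 ∈ Sat(AX (~idle & (EG wait))) = {q1, q6}, so the formula holds at q1.

Yes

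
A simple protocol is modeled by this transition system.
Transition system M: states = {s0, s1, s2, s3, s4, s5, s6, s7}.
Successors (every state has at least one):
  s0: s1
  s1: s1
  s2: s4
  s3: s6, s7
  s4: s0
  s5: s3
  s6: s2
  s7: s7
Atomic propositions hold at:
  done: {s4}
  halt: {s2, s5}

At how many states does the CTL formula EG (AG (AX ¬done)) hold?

4

Sat(¬done) = {s0, s1, s2, s3, s5, s6, s7}
Sat(AX ¬done) = {s : every successor in {s0, s1, s2, s3, s5, s6, s7}} = {s0, s1, s3, s4, s5, s6, s7}
AG (AX ¬done): greatest fixpoint, start Z0 = {s0, s1, s3, s4, s5, s6, s7}, keep only states in Sat with every successor in Z. Z1 = {s0, s1, s3, s4, s5, s7}; Z2 = {s0, s1, s4, s5, s7}; Z3 = {s0, s1, s4, s7}; fixed.
Sat(AG (AX ¬done)) = {s0, s1, s4, s7}
EG (AG (AX ¬done)): greatest fixpoint, start Z0 = {s0, s1, s4, s7}, keep only states in Sat with some successor in Z. Already a fixed point.
Sat(EG (AG (AX ¬done))) = {s0, s1, s4, s7}
|Sat(EG (AG (AX ¬done)))| = |{s0, s1, s4, s7}| = 4.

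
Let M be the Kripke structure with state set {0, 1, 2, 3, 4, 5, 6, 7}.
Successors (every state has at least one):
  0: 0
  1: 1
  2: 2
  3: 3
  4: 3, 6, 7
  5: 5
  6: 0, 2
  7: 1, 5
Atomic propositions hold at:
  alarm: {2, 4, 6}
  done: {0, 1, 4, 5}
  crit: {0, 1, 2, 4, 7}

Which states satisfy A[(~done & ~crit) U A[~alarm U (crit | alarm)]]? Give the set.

{0, 1, 2, 4, 6, 7}

Sat(~done) = {2, 3, 6, 7}
Sat(~crit) = {3, 5, 6}
Sat(~done & ~crit) = {3, 6}
Sat(~alarm) = {0, 1, 3, 5, 7}
Sat(crit | alarm) = {0, 1, 2, 4, 6, 7}
A[~alarm U (crit | alarm)]: least fixpoint, start Z0 = Sat((crit | alarm)) = {0, 1, 2, 4, 6, 7}, add states in Sat(~alarm) with every successor in Z. Already a fixed point.
Sat(A[~alarm U (crit | alarm)]) = {0, 1, 2, 4, 6, 7}
A[(~done & ~crit) U A[~alarm U (crit | alarm)]]: least fixpoint, start Z0 = Sat(A[~alarm U (crit | alarm)]) = {0, 1, 2, 4, 6, 7}, add states in Sat(~done & ~crit) with every successor in Z. Already a fixed point.
Sat(A[(~done & ~crit) U A[~alarm U (crit | alarm)]]) = {0, 1, 2, 4, 6, 7}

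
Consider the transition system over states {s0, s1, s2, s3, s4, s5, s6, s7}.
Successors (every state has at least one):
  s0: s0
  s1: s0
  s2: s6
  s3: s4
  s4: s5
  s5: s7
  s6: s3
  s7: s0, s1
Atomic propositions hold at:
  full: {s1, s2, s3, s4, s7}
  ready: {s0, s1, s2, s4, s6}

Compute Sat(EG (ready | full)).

Sat(ready | full) = {s0, s1, s2, s3, s4, s6, s7}
EG (ready | full): greatest fixpoint, start Z0 = {s0, s1, s2, s3, s4, s6, s7}, keep only states in Sat with some successor in Z. Z1 = {s0, s1, s2, s3, s6, s7}; Z2 = {s0, s1, s2, s6, s7}; Z3 = {s0, s1, s2, s7}; Z4 = {s0, s1, s7}; fixed.
Sat(EG (ready | full)) = {s0, s1, s7}

{s0, s1, s7}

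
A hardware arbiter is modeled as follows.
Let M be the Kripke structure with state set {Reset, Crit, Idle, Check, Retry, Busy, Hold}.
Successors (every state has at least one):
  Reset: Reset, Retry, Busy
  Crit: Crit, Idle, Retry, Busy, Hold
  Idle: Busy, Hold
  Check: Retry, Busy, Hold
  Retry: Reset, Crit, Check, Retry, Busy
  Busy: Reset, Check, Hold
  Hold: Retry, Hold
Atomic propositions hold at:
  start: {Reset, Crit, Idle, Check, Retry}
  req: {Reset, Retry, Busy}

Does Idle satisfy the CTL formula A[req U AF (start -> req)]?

Sat(start -> req) = {Reset, Retry, Busy, Hold}
AF (start -> req): least fixpoint, start Z0 = {Reset, Retry, Busy, Hold}, add states with every successor in Z. Z1 = {Reset, Idle, Check, Retry, Busy, Hold}; fixed.
Sat(AF (start -> req)) = {Reset, Idle, Check, Retry, Busy, Hold}
A[req U AF (start -> req)]: least fixpoint, start Z0 = Sat(AF (start -> req)) = {Reset, Idle, Check, Retry, Busy, Hold}, add states in Sat(req) with every successor in Z. Already a fixed point.
Sat(A[req U AF (start -> req)]) = {Reset, Idle, Check, Retry, Busy, Hold}
Idle ∈ Sat(A[req U AF (start -> req)]) = {Reset, Idle, Check, Retry, Busy, Hold}, so the formula holds at Idle.

Yes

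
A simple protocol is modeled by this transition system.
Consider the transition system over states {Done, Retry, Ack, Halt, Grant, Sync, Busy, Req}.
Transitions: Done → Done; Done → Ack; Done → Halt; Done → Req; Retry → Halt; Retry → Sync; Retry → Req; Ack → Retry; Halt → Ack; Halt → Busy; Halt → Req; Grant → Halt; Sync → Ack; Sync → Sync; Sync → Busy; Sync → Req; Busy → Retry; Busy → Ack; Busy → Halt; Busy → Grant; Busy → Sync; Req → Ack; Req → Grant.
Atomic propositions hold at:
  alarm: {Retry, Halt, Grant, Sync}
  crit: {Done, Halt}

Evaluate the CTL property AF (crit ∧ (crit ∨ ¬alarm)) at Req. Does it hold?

No

Sat(¬alarm) = {Done, Ack, Busy, Req}
Sat(crit ∨ ¬alarm) = {Done, Ack, Halt, Busy, Req}
Sat(crit ∧ (crit ∨ ¬alarm)) = {Done, Halt}
AF (crit ∧ (crit ∨ ¬alarm)): least fixpoint, start Z0 = {Done, Halt}, add states with every successor in Z. Z1 = {Done, Halt, Grant}; fixed.
Sat(AF (crit ∧ (crit ∨ ¬alarm))) = {Done, Halt, Grant}
Req ∉ Sat(AF (crit ∧ (crit ∨ ¬alarm))) = {Done, Halt, Grant}, so the formula does not hold at Req.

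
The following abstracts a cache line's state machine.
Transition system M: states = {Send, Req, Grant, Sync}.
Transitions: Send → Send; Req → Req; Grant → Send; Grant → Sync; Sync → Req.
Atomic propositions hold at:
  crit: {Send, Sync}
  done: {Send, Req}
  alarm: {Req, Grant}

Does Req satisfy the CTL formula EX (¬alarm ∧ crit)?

Sat(¬alarm) = {Send, Sync}
Sat(¬alarm ∧ crit) = {Send, Sync}
Sat(EX (¬alarm ∧ crit)) = {s : some successor in {Send, Sync}} = {Send, Grant}
Req ∉ Sat(EX (¬alarm ∧ crit)) = {Send, Grant}, so the formula does not hold at Req.

No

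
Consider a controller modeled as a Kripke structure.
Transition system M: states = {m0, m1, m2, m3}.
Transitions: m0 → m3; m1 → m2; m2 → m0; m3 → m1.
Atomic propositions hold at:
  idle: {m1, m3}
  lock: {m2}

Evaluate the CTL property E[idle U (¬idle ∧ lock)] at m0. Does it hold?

Sat(¬idle) = {m0, m2}
Sat(¬idle ∧ lock) = {m2}
E[idle U (¬idle ∧ lock)]: least fixpoint, start Z0 = Sat((¬idle ∧ lock)) = {m2}, add states in Sat(idle) with some successor in Z. Z1 = {m1, m2}; Z2 = {m1, m2, m3}; fixed.
Sat(E[idle U (¬idle ∧ lock)]) = {m1, m2, m3}
m0 ∉ Sat(E[idle U (¬idle ∧ lock)]) = {m1, m2, m3}, so the formula does not hold at m0.

No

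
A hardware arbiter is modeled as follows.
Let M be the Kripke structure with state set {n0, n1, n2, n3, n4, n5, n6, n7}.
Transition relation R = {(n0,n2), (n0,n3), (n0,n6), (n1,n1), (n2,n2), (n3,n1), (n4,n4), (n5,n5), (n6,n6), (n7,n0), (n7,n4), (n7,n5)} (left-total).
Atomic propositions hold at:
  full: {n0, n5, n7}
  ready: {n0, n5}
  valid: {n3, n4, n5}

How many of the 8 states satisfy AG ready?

AG ready: greatest fixpoint, start Z0 = {n0, n5}, keep only states in Sat with every successor in Z. Z1 = {n5}; fixed.
Sat(AG ready) = {n5}
|Sat(AG ready)| = |{n5}| = 1.

1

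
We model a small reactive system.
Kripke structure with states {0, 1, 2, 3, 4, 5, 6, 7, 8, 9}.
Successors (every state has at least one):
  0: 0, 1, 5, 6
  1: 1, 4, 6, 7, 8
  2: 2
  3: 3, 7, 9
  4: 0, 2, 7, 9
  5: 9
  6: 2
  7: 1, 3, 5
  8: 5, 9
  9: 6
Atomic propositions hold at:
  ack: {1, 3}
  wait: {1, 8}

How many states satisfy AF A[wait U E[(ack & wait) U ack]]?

2

Sat(ack & wait) = {1}
E[(ack & wait) U ack]: least fixpoint, start Z0 = Sat(ack) = {1, 3}, add states in Sat(ack & wait) with some successor in Z. Already a fixed point.
Sat(E[(ack & wait) U ack]) = {1, 3}
A[wait U E[(ack & wait) U ack]]: least fixpoint, start Z0 = Sat(E[(ack & wait) U ack]) = {1, 3}, add states in Sat(wait) with every successor in Z. Already a fixed point.
Sat(A[wait U E[(ack & wait) U ack]]) = {1, 3}
AF A[wait U E[(ack & wait) U ack]]: least fixpoint, start Z0 = {1, 3}, add states with every successor in Z. Already a fixed point.
Sat(AF A[wait U E[(ack & wait) U ack]]) = {1, 3}
|Sat(AF A[wait U E[(ack & wait) U ack]])| = |{1, 3}| = 2.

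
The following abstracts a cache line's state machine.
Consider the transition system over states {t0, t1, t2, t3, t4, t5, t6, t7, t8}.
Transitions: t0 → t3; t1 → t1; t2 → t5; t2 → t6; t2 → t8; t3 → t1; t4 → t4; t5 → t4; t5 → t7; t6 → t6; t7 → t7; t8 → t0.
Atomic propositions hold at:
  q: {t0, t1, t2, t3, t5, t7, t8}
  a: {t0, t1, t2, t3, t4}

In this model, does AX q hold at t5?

Sat(AX q) = {s : every successor in {t0, t1, t2, t3, t5, t7, t8}} = {t0, t1, t3, t7, t8}
t5 ∉ Sat(AX q) = {t0, t1, t3, t7, t8}, so the formula does not hold at t5.

No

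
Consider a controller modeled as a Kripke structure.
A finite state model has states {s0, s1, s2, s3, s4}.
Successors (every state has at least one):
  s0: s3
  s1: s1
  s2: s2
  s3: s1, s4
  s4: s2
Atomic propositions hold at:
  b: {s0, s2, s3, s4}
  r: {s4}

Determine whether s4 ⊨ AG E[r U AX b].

Yes

Sat(AX b) = {s : every successor in {s0, s2, s3, s4}} = {s0, s2, s4}
E[r U AX b]: least fixpoint, start Z0 = Sat(AX b) = {s0, s2, s4}, add states in Sat(r) with some successor in Z. Already a fixed point.
Sat(E[r U AX b]) = {s0, s2, s4}
AG E[r U AX b]: greatest fixpoint, start Z0 = {s0, s2, s4}, keep only states in Sat with every successor in Z. Z1 = {s2, s4}; fixed.
Sat(AG E[r U AX b]) = {s2, s4}
s4 ∈ Sat(AG E[r U AX b]) = {s2, s4}, so the formula holds at s4.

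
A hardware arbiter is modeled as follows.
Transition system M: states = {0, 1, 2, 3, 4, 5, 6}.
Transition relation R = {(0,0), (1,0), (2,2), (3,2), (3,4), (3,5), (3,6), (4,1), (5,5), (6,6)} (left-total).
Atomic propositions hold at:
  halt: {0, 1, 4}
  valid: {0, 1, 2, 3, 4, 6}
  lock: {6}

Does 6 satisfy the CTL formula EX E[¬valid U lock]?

Sat(¬valid) = {5}
E[¬valid U lock]: least fixpoint, start Z0 = Sat(lock) = {6}, add states in Sat(¬valid) with some successor in Z. Already a fixed point.
Sat(E[¬valid U lock]) = {6}
Sat(EX E[¬valid U lock]) = {s : some successor in {6}} = {3, 6}
6 ∈ Sat(EX E[¬valid U lock]) = {3, 6}, so the formula holds at 6.

Yes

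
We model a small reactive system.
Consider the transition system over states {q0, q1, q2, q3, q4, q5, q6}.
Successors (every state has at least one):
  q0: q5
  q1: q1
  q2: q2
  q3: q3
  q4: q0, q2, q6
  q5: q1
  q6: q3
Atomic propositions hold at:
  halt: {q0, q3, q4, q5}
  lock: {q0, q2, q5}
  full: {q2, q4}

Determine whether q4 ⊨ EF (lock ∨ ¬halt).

Sat(¬halt) = {q1, q2, q6}
Sat(lock ∨ ¬halt) = {q0, q1, q2, q5, q6}
EF (lock ∨ ¬halt): least fixpoint, start Z0 = {q0, q1, q2, q5, q6}, add states with some successor in Z. Z1 = {q0, q1, q2, q4, q5, q6}; fixed.
Sat(EF (lock ∨ ¬halt)) = {q0, q1, q2, q4, q5, q6}
q4 ∈ Sat(EF (lock ∨ ¬halt)) = {q0, q1, q2, q4, q5, q6}, so the formula holds at q4.

Yes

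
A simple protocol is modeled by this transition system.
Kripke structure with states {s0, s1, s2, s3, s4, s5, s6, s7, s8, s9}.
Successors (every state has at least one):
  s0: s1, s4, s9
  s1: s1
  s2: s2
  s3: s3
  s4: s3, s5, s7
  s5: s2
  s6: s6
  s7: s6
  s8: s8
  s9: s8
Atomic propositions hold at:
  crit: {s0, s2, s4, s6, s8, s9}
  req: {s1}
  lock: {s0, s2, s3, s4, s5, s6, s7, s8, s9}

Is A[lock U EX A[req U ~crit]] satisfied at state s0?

Sat(~crit) = {s1, s3, s5, s7}
A[req U ~crit]: least fixpoint, start Z0 = Sat(~crit) = {s1, s3, s5, s7}, add states in Sat(req) with every successor in Z. Already a fixed point.
Sat(A[req U ~crit]) = {s1, s3, s5, s7}
Sat(EX A[req U ~crit]) = {s : some successor in {s1, s3, s5, s7}} = {s0, s1, s3, s4}
A[lock U EX A[req U ~crit]]: least fixpoint, start Z0 = Sat(EX A[req U ~crit]) = {s0, s1, s3, s4}, add states in Sat(lock) with every successor in Z. Already a fixed point.
Sat(A[lock U EX A[req U ~crit]]) = {s0, s1, s3, s4}
s0 ∈ Sat(A[lock U EX A[req U ~crit]]) = {s0, s1, s3, s4}, so the formula holds at s0.

Yes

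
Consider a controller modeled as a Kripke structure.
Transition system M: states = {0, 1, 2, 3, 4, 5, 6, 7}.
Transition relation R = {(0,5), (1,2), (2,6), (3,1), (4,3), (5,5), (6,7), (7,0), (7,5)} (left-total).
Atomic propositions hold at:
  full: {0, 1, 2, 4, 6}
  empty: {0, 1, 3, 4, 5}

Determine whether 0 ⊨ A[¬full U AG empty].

Yes

Sat(¬full) = {3, 5, 7}
AG empty: greatest fixpoint, start Z0 = {0, 1, 3, 4, 5}, keep only states in Sat with every successor in Z. Z1 = {0, 3, 4, 5}; Z2 = {0, 4, 5}; Z3 = {0, 5}; fixed.
Sat(AG empty) = {0, 5}
A[¬full U AG empty]: least fixpoint, start Z0 = Sat(AG empty) = {0, 5}, add states in Sat(¬full) with every successor in Z. Z1 = {0, 5, 7}; fixed.
Sat(A[¬full U AG empty]) = {0, 5, 7}
0 ∈ Sat(A[¬full U AG empty]) = {0, 5, 7}, so the formula holds at 0.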